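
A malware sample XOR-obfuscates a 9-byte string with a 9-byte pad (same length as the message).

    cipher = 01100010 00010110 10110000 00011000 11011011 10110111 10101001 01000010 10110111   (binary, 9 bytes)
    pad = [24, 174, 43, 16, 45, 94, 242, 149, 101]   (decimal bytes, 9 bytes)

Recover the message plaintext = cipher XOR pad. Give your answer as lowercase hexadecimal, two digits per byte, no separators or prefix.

7ab89b08f6e95bd7d2

62 xor 18 = 7a
16 xor ae = b8
b0 xor 2b = 9b
18 xor 10 = 08
db xor 2d = f6
b7 xor 5e = e9
a9 xor f2 = 5b
42 xor 95 = d7
b7 xor 65 = d2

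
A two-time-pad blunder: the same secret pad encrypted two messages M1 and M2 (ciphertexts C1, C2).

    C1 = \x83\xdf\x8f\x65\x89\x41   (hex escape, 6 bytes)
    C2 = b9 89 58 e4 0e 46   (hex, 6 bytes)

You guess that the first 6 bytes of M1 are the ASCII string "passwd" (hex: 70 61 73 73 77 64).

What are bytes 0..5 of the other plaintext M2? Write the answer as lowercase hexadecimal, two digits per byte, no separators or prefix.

4a37a4f2f063

First, C1 ⊕ C2 = (M1 ⊕ K) ⊕ (M2 ⊕ K) = M1 ⊕ M2, so the key drops out. Then M2 = (M1 ⊕ M2) ⊕ M1 over the first 6 bytes.
byte 0: (83 ^ b9) ^ 70 = 3a ^ 70 = 4a
byte 1: (df ^ 89) ^ 61 = 56 ^ 61 = 37
byte 2: (8f ^ 58) ^ 73 = d7 ^ 73 = a4
byte 3: (65 ^ e4) ^ 73 = 81 ^ 73 = f2
byte 4: (89 ^ 0e) ^ 77 = 87 ^ 77 = f0
byte 5: (41 ^ 46) ^ 64 = 07 ^ 64 = 63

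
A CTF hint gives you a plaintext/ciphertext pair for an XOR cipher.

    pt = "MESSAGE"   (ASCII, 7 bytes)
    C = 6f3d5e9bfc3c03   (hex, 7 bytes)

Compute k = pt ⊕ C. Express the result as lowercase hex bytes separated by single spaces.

22 78 0d c8 bd 7b 46

Since C = pt ⊕ k, XORing both sides with pt gives k = pt ⊕ C.
4d ^ 6f = 22
45 ^ 3d = 78
53 ^ 5e = 0d
53 ^ 9b = c8
41 ^ fc = bd
47 ^ 3c = 7b
45 ^ 03 = 46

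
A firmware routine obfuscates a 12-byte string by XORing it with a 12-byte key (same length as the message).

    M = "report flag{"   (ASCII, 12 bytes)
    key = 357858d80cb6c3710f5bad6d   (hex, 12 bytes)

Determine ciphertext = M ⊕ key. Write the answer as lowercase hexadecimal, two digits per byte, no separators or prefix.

471d28b77ec2e317633aca16

byte 0: 72 ⊕ 35 = 47
byte 1: 65 ⊕ 78 = 1d
byte 2: 70 ⊕ 58 = 28
byte 3: 6f ⊕ d8 = b7
byte 4: 72 ⊕ 0c = 7e
byte 5: 74 ⊕ b6 = c2
byte 6: 20 ⊕ c3 = e3
byte 7: 66 ⊕ 71 = 17
byte 8: 6c ⊕ 0f = 63
byte 9: 61 ⊕ 5b = 3a
byte 10: 67 ⊕ ad = ca
byte 11: 7b ⊕ 6d = 16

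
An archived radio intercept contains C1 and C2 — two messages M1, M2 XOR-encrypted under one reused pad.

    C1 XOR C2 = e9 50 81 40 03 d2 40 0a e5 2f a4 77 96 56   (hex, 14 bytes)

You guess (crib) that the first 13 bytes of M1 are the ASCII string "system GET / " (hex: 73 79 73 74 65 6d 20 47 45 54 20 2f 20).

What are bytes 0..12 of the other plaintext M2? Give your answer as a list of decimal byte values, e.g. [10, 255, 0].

[154, 41, 242, 52, 102, 191, 96, 77, 160, 123, 132, 88, 182]

Since C1 ⊕ C2 = M1 ⊕ M2, XORing with the guessed M1 bytes yields the corresponding M2 bytes: M2 = (C1 ⊕ C2) ⊕ M1.
e9 XOR 73 = 9a
50 XOR 79 = 29
81 XOR 73 = f2
40 XOR 74 = 34
03 XOR 65 = 66
d2 XOR 6d = bf
40 XOR 20 = 60
0a XOR 47 = 4d
e5 XOR 45 = a0
2f XOR 54 = 7b
a4 XOR 20 = 84
77 XOR 2f = 58
96 XOR 20 = b6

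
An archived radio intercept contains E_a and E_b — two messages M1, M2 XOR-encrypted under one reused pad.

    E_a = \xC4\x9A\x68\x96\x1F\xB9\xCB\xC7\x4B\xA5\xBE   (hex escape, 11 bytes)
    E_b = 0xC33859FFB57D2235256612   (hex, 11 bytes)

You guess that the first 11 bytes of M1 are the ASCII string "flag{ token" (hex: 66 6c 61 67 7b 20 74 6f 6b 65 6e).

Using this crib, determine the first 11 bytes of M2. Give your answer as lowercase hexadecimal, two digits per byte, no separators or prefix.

First, E_a ⊕ E_b = (M1 ⊕ K) ⊕ (M2 ⊕ K) = M1 ⊕ M2, so the key drops out. Then M2 = (M1 ⊕ M2) ⊕ M1 over the first 11 bytes.
byte 0: (c4 ⊕ c3) ⊕ 66 = 07 ⊕ 66 = 61
byte 1: (9a ⊕ 38) ⊕ 6c = a2 ⊕ 6c = ce
byte 2: (68 ⊕ 59) ⊕ 61 = 31 ⊕ 61 = 50
byte 3: (96 ⊕ ff) ⊕ 67 = 69 ⊕ 67 = 0e
byte 4: (1f ⊕ b5) ⊕ 7b = aa ⊕ 7b = d1
byte 5: (b9 ⊕ 7d) ⊕ 20 = c4 ⊕ 20 = e4
byte 6: (cb ⊕ 22) ⊕ 74 = e9 ⊕ 74 = 9d
byte 7: (c7 ⊕ 35) ⊕ 6f = f2 ⊕ 6f = 9d
byte 8: (4b ⊕ 25) ⊕ 6b = 6e ⊕ 6b = 05
byte 9: (a5 ⊕ 66) ⊕ 65 = c3 ⊕ 65 = a6
byte 10: (be ⊕ 12) ⊕ 6e = ac ⊕ 6e = c2

61ce500ed1e49d9d05a6c2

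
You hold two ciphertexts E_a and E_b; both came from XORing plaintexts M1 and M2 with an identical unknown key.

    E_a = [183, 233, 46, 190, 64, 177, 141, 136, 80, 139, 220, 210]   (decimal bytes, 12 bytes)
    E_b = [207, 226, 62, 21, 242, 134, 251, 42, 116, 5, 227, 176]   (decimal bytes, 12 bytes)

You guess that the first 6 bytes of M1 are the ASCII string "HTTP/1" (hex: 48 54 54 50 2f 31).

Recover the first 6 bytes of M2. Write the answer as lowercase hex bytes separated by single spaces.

First, E_a ⊕ E_b = (M1 ⊕ K) ⊕ (M2 ⊕ K) = M1 ⊕ M2, so the key drops out. Then M2 = (M1 ⊕ M2) ⊕ M1 over the first 6 bytes.
byte 0: (b7 xor cf) xor 48 = 78 xor 48 = 30
byte 1: (e9 xor e2) xor 54 = 0b xor 54 = 5f
byte 2: (2e xor 3e) xor 54 = 10 xor 54 = 44
byte 3: (be xor 15) xor 50 = ab xor 50 = fb
byte 4: (40 xor f2) xor 2f = b2 xor 2f = 9d
byte 5: (b1 xor 86) xor 31 = 37 xor 31 = 06

30 5f 44 fb 9d 06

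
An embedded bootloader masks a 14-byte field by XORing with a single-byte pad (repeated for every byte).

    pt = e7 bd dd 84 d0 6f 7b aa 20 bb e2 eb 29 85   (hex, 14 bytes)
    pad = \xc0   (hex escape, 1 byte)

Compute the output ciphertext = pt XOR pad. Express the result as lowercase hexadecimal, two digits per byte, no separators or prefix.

277d1d4410afbb6ae07b222be945

The 1-byte key repeats, so the effective keystream is c0 c0 c0 c0 c0 c0 c0 c0 c0 c0 c0 c0 c0 c0.
byte 0: e7 ^ c0 = 27
byte 1: bd ^ c0 = 7d
byte 2: dd ^ c0 = 1d
byte 3: 84 ^ c0 = 44
byte 4: d0 ^ c0 = 10
byte 5: 6f ^ c0 = af
byte 6: 7b ^ c0 = bb
byte 7: aa ^ c0 = 6a
byte 8: 20 ^ c0 = e0
byte 9: bb ^ c0 = 7b
byte 10: e2 ^ c0 = 22
byte 11: eb ^ c0 = 2b
byte 12: 29 ^ c0 = e9
byte 13: 85 ^ c0 = 45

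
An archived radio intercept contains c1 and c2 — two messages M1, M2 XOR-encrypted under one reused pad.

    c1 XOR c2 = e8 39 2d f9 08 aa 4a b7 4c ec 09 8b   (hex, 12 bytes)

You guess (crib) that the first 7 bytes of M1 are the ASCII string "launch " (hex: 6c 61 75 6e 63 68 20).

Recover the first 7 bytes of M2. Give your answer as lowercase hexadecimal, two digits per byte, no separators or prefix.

Since c1 ⊕ c2 = M1 ⊕ M2, XORing with the guessed M1 bytes yields the corresponding M2 bytes: M2 = (c1 ⊕ c2) ⊕ M1.
e8 ⊕ 6c = 84
39 ⊕ 61 = 58
2d ⊕ 75 = 58
f9 ⊕ 6e = 97
08 ⊕ 63 = 6b
aa ⊕ 68 = c2
4a ⊕ 20 = 6a

845858976bc26a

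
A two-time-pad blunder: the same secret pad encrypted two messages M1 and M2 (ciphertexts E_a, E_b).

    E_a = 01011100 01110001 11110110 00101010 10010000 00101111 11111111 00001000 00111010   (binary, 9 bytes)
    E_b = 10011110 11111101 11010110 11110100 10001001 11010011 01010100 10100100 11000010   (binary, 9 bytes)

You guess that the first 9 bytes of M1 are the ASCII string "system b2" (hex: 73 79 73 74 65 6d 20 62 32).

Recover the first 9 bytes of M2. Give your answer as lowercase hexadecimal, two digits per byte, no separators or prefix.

First, E_a ⊕ E_b = (M1 ⊕ K) ⊕ (M2 ⊕ K) = M1 ⊕ M2, so the key drops out. Then M2 = (M1 ⊕ M2) ⊕ M1 over the first 9 bytes.
byte 0: (5c ⊕ 9e) ⊕ 73 = c2 ⊕ 73 = b1
byte 1: (71 ⊕ fd) ⊕ 79 = 8c ⊕ 79 = f5
byte 2: (f6 ⊕ d6) ⊕ 73 = 20 ⊕ 73 = 53
byte 3: (2a ⊕ f4) ⊕ 74 = de ⊕ 74 = aa
byte 4: (90 ⊕ 89) ⊕ 65 = 19 ⊕ 65 = 7c
byte 5: (2f ⊕ d3) ⊕ 6d = fc ⊕ 6d = 91
byte 6: (ff ⊕ 54) ⊕ 20 = ab ⊕ 20 = 8b
byte 7: (08 ⊕ a4) ⊕ 62 = ac ⊕ 62 = ce
byte 8: (3a ⊕ c2) ⊕ 32 = f8 ⊕ 32 = ca

b1f553aa7c918bceca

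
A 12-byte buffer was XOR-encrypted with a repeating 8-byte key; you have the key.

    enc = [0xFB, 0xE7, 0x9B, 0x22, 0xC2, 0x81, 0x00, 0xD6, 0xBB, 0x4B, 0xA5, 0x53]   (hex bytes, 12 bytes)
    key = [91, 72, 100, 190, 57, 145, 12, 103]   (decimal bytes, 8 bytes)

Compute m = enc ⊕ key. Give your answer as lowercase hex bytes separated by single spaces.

The 8-byte key repeats, so the effective keystream is 5b 48 64 be 39 91 0c 67 5b 48 64 be.
byte 0: 251 ⊕  91 = 160
byte 1: 231 ⊕  72 = 175
byte 2: 155 ⊕ 100 = 255
byte 3:  34 ⊕ 190 = 156
byte 4: 194 ⊕  57 = 251
byte 5: 129 ⊕ 145 =  16
byte 6:   0 ⊕  12 =  12
byte 7: 214 ⊕ 103 = 177
byte 8: 187 ⊕  91 = 224
byte 9:  75 ⊕  72 =   3
byte 10: 165 ⊕ 100 = 193
byte 11:  83 ⊕ 190 = 237

a0 af ff 9c fb 10 0c b1 e0 03 c1 ed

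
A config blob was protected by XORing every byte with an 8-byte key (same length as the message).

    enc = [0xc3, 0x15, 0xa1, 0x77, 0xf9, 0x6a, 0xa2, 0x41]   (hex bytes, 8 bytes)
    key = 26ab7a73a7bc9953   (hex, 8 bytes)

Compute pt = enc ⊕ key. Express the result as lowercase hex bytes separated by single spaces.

e5 be db 04 5e d6 3b 12

XOR is its own inverse, so applying the key byte-wise gives the result directly.
byte 0: 11000011 xor 00100110 = 11100101
byte 1: 00010101 xor 10101011 = 10111110
byte 2: 10100001 xor 01111010 = 11011011
byte 3: 01110111 xor 01110011 = 00000100
byte 4: 11111001 xor 10100111 = 01011110
byte 5: 01101010 xor 10111100 = 11010110
byte 6: 10100010 xor 10011001 = 00111011
byte 7: 01000001 xor 01010011 = 00010010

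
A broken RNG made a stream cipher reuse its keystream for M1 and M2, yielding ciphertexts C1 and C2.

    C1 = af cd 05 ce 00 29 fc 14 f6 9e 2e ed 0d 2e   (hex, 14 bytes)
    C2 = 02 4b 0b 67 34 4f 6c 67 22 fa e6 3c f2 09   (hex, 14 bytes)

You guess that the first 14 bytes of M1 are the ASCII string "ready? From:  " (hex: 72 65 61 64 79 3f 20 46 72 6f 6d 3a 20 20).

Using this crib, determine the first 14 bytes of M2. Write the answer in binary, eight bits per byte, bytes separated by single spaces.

First, C1 ⊕ C2 = (M1 ⊕ K) ⊕ (M2 ⊕ K) = M1 ⊕ M2, so the key drops out. Then M2 = (M1 ⊕ M2) ⊕ M1 over the first 14 bytes.
byte 0: (af xor 02) xor 72 = ad xor 72 = df
byte 1: (cd xor 4b) xor 65 = 86 xor 65 = e3
byte 2: (05 xor 0b) xor 61 = 0e xor 61 = 6f
byte 3: (ce xor 67) xor 64 = a9 xor 64 = cd
byte 4: (00 xor 34) xor 79 = 34 xor 79 = 4d
byte 5: (29 xor 4f) xor 3f = 66 xor 3f = 59
byte 6: (fc xor 6c) xor 20 = 90 xor 20 = b0
byte 7: (14 xor 67) xor 46 = 73 xor 46 = 35
byte 8: (f6 xor 22) xor 72 = d4 xor 72 = a6
byte 9: (9e xor fa) xor 6f = 64 xor 6f = 0b
byte 10: (2e xor e6) xor 6d = c8 xor 6d = a5
byte 11: (ed xor 3c) xor 3a = d1 xor 3a = eb
byte 12: (0d xor f2) xor 20 = ff xor 20 = df
byte 13: (2e xor 09) xor 20 = 27 xor 20 = 07

11011111 11100011 01101111 11001101 01001101 01011001 10110000 00110101 10100110 00001011 10100101 11101011 11011111 00000111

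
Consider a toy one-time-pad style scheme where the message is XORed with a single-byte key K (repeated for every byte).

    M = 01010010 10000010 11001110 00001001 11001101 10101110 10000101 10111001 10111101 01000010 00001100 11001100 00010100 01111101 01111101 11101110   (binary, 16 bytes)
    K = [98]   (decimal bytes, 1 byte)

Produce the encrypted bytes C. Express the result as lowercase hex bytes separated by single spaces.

The 1-byte key repeats, so the effective keystream is 62 62 62 62 62 62 62 62 62 62 62 62 62 62 62 62.
byte 0: 52 xor 62 = 30
byte 1: 82 xor 62 = e0
byte 2: ce xor 62 = ac
byte 3: 09 xor 62 = 6b
byte 4: cd xor 62 = af
byte 5: ae xor 62 = cc
byte 6: 85 xor 62 = e7
byte 7: b9 xor 62 = db
byte 8: bd xor 62 = df
byte 9: 42 xor 62 = 20
byte 10: 0c xor 62 = 6e
byte 11: cc xor 62 = ae
byte 12: 14 xor 62 = 76
byte 13: 7d xor 62 = 1f
byte 14: 7d xor 62 = 1f
byte 15: ee xor 62 = 8c

30 e0 ac 6b af cc e7 db df 20 6e ae 76 1f 1f 8c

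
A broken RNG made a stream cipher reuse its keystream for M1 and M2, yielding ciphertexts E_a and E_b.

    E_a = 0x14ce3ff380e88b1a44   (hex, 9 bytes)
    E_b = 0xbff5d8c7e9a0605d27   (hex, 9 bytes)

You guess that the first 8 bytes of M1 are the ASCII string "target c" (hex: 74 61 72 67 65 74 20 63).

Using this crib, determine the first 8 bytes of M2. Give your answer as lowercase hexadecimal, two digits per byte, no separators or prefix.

df5a95530c3ccb24

First, E_a ⊕ E_b = (M1 ⊕ K) ⊕ (M2 ⊕ K) = M1 ⊕ M2, so the key drops out. Then M2 = (M1 ⊕ M2) ⊕ M1 over the first 8 bytes.
byte 0: (14 xor bf) xor 74 = ab xor 74 = df
byte 1: (ce xor f5) xor 61 = 3b xor 61 = 5a
byte 2: (3f xor d8) xor 72 = e7 xor 72 = 95
byte 3: (f3 xor c7) xor 67 = 34 xor 67 = 53
byte 4: (80 xor e9) xor 65 = 69 xor 65 = 0c
byte 5: (e8 xor a0) xor 74 = 48 xor 74 = 3c
byte 6: (8b xor 60) xor 20 = eb xor 20 = cb
byte 7: (1a xor 5d) xor 63 = 47 xor 63 = 24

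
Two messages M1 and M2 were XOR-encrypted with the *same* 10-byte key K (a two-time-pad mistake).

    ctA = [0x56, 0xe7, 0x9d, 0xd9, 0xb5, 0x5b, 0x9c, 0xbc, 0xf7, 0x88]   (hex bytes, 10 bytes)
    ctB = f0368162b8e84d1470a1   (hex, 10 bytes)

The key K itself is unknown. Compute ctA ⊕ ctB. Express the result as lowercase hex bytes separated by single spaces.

ctA ⊕ ctB = (M1 ⊕ K) ⊕ (M2 ⊕ K) = M1 ⊕ M2 — the shared key cancels under XOR.
56 xor f0 = a6
e7 xor 36 = d1
9d xor 81 = 1c
d9 xor 62 = bb
b5 xor b8 = 0d
5b xor e8 = b3
9c xor 4d = d1
bc xor 14 = a8
f7 xor 70 = 87
88 xor a1 = 29

a6 d1 1c bb 0d b3 d1 a8 87 29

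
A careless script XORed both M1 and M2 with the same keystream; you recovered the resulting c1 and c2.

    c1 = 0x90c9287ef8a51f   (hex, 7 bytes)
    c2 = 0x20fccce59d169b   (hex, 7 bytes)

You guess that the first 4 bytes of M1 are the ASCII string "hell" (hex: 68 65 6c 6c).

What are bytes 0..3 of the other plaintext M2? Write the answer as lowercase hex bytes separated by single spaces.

First, c1 ⊕ c2 = (M1 ⊕ K) ⊕ (M2 ⊕ K) = M1 ⊕ M2, so the key drops out. Then M2 = (M1 ⊕ M2) ⊕ M1 over the first 4 bytes.
byte 0: (90 ^ 20) ^ 68 = b0 ^ 68 = d8
byte 1: (c9 ^ fc) ^ 65 = 35 ^ 65 = 50
byte 2: (28 ^ cc) ^ 6c = e4 ^ 6c = 88
byte 3: (7e ^ e5) ^ 6c = 9b ^ 6c = f7

d8 50 88 f7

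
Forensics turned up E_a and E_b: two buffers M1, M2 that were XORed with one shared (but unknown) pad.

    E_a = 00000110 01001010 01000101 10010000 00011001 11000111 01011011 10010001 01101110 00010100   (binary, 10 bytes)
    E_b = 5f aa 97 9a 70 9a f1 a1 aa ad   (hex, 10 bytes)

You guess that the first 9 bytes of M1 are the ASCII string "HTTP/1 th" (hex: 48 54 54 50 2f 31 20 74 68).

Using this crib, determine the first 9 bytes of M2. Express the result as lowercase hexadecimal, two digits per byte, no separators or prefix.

First, E_a ⊕ E_b = (M1 ⊕ K) ⊕ (M2 ⊕ K) = M1 ⊕ M2, so the key drops out. Then M2 = (M1 ⊕ M2) ⊕ M1 over the first 9 bytes.
byte 0: (06 ^ 5f) ^ 48 = 59 ^ 48 = 11
byte 1: (4a ^ aa) ^ 54 = e0 ^ 54 = b4
byte 2: (45 ^ 97) ^ 54 = d2 ^ 54 = 86
byte 3: (90 ^ 9a) ^ 50 = 0a ^ 50 = 5a
byte 4: (19 ^ 70) ^ 2f = 69 ^ 2f = 46
byte 5: (c7 ^ 9a) ^ 31 = 5d ^ 31 = 6c
byte 6: (5b ^ f1) ^ 20 = aa ^ 20 = 8a
byte 7: (91 ^ a1) ^ 74 = 30 ^ 74 = 44
byte 8: (6e ^ aa) ^ 68 = c4 ^ 68 = ac

11b4865a466c8a44ac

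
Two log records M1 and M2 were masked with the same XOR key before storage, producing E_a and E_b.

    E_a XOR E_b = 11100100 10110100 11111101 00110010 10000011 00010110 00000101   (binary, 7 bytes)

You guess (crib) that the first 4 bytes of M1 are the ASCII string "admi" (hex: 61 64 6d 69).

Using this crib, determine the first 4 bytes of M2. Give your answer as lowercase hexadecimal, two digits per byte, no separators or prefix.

85d0905b

Since E_a ⊕ E_b = M1 ⊕ M2, XORing with the guessed M1 bytes yields the corresponding M2 bytes: M2 = (E_a ⊕ E_b) ⊕ M1.
e4 ^ 61 = 85
b4 ^ 64 = d0
fd ^ 6d = 90
32 ^ 69 = 5b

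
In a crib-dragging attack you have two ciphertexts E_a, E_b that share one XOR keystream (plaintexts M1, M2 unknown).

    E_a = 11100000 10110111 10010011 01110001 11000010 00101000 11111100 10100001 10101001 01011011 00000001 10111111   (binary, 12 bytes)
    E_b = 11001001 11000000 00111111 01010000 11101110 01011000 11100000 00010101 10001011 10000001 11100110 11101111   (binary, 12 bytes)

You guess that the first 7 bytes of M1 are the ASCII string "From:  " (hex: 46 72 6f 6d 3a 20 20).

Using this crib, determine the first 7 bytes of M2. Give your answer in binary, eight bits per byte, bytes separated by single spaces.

01101111 00000101 11000011 01001100 00010110 01010000 00111100

First, E_a ⊕ E_b = (M1 ⊕ K) ⊕ (M2 ⊕ K) = M1 ⊕ M2, so the key drops out. Then M2 = (M1 ⊕ M2) ⊕ M1 over the first 7 bytes.
byte 0: (e0 xor c9) xor 46 = 29 xor 46 = 6f
byte 1: (b7 xor c0) xor 72 = 77 xor 72 = 05
byte 2: (93 xor 3f) xor 6f = ac xor 6f = c3
byte 3: (71 xor 50) xor 6d = 21 xor 6d = 4c
byte 4: (c2 xor ee) xor 3a = 2c xor 3a = 16
byte 5: (28 xor 58) xor 20 = 70 xor 20 = 50
byte 6: (fc xor e0) xor 20 = 1c xor 20 = 3c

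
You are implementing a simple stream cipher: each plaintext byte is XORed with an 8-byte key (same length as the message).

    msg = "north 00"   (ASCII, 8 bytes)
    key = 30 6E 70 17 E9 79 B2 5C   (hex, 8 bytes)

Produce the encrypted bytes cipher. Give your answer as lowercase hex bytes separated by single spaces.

6e xor 30 = 5e
6f xor 6e = 01
72 xor 70 = 02
74 xor 17 = 63
68 xor e9 = 81
20 xor 79 = 59
30 xor b2 = 82
30 xor 5c = 6c

5e 01 02 63 81 59 82 6c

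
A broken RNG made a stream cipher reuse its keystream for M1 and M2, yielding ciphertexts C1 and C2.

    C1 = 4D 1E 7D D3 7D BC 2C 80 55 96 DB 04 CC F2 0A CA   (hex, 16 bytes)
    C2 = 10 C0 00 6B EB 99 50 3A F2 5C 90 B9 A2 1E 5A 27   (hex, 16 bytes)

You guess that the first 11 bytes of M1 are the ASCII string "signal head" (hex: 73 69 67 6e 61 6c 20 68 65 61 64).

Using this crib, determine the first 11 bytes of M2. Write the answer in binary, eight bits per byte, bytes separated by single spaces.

First, C1 ⊕ C2 = (M1 ⊕ K) ⊕ (M2 ⊕ K) = M1 ⊕ M2, so the key drops out. Then M2 = (M1 ⊕ M2) ⊕ M1 over the first 11 bytes.
byte 0: (4d xor 10) xor 73 = 5d xor 73 = 2e
byte 1: (1e xor c0) xor 69 = de xor 69 = b7
byte 2: (7d xor 00) xor 67 = 7d xor 67 = 1a
byte 3: (d3 xor 6b) xor 6e = b8 xor 6e = d6
byte 4: (7d xor eb) xor 61 = 96 xor 61 = f7
byte 5: (bc xor 99) xor 6c = 25 xor 6c = 49
byte 6: (2c xor 50) xor 20 = 7c xor 20 = 5c
byte 7: (80 xor 3a) xor 68 = ba xor 68 = d2
byte 8: (55 xor f2) xor 65 = a7 xor 65 = c2
byte 9: (96 xor 5c) xor 61 = ca xor 61 = ab
byte 10: (db xor 90) xor 64 = 4b xor 64 = 2f

00101110 10110111 00011010 11010110 11110111 01001001 01011100 11010010 11000010 10101011 00101111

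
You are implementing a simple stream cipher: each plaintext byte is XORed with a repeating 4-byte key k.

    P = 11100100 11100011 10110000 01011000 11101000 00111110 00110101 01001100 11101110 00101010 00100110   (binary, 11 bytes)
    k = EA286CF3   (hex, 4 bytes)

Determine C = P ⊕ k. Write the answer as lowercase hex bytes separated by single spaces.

0e cb dc ab 02 16 59 bf 04 02 4a

The 4-byte key repeats, so the effective keystream is ea 28 6c f3 ea 28 6c f3 ea 28 6c.
byte 0: 11100100 XOR 11101010 = 00001110
byte 1: 11100011 XOR 00101000 = 11001011
byte 2: 10110000 XOR 01101100 = 11011100
byte 3: 01011000 XOR 11110011 = 10101011
byte 4: 11101000 XOR 11101010 = 00000010
byte 5: 00111110 XOR 00101000 = 00010110
byte 6: 00110101 XOR 01101100 = 01011001
byte 7: 01001100 XOR 11110011 = 10111111
byte 8: 11101110 XOR 11101010 = 00000100
byte 9: 00101010 XOR 00101000 = 00000010
byte 10: 00100110 XOR 01101100 = 01001010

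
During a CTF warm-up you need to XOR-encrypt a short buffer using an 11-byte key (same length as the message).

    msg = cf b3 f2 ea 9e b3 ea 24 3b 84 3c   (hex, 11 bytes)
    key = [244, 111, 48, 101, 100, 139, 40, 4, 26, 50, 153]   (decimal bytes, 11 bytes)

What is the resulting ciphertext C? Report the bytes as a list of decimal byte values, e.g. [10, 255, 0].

[59, 220, 194, 143, 250, 56, 194, 32, 33, 182, 165]

XOR is its own inverse, so applying the key byte-wise gives the result directly.
207 xor 244 =  59
179 xor 111 = 220
242 xor  48 = 194
234 xor 101 = 143
158 xor 100 = 250
179 xor 139 =  56
234 xor  40 = 194
 36 xor   4 =  32
 59 xor  26 =  33
132 xor  50 = 182
 60 xor 153 = 165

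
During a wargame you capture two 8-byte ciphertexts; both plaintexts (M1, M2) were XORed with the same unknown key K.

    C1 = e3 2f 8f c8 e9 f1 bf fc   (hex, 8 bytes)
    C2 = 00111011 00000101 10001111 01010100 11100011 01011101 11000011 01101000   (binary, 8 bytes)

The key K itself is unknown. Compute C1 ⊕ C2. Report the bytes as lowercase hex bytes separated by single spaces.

C1 ⊕ C2 = (M1 ⊕ K) ⊕ (M2 ⊕ K) = M1 ⊕ M2 — the shared key cancels under XOR.
e3 xor 3b = d8
2f xor 05 = 2a
8f xor 8f = 00
c8 xor 54 = 9c
e9 xor e3 = 0a
f1 xor 5d = ac
bf xor c3 = 7c
fc xor 68 = 94

d8 2a 00 9c 0a ac 7c 94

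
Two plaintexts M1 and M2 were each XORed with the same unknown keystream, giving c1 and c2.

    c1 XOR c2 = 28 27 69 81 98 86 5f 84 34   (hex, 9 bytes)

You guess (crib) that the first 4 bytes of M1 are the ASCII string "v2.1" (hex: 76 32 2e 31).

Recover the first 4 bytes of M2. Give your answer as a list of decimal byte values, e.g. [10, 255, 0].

Since c1 ⊕ c2 = M1 ⊕ M2, XORing with the guessed M1 bytes yields the corresponding M2 bytes: M2 = (c1 ⊕ c2) ⊕ M1.
00101000 ^ 01110110 = 01011110
00100111 ^ 00110010 = 00010101
01101001 ^ 00101110 = 01000111
10000001 ^ 00110001 = 10110000

[94, 21, 71, 176]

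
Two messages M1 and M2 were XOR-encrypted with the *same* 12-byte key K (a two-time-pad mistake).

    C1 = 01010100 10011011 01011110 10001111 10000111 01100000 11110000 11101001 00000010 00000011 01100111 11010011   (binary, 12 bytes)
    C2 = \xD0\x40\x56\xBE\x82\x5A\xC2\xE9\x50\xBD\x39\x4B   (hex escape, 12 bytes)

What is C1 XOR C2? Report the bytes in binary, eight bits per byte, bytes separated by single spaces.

C1 ⊕ C2 = (M1 ⊕ K) ⊕ (M2 ⊕ K) = M1 ⊕ M2 — the shared key cancels under XOR.
54 XOR d0 = 84
9b XOR 40 = db
5e XOR 56 = 08
8f XOR be = 31
87 XOR 82 = 05
60 XOR 5a = 3a
f0 XOR c2 = 32
e9 XOR e9 = 00
02 XOR 50 = 52
03 XOR bd = be
67 XOR 39 = 5e
d3 XOR 4b = 98

10000100 11011011 00001000 00110001 00000101 00111010 00110010 00000000 01010010 10111110 01011110 10011000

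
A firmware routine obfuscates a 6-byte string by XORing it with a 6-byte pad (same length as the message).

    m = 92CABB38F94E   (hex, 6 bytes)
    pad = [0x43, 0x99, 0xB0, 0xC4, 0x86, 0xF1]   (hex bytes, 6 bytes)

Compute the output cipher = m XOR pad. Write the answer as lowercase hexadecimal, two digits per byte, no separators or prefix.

d1530bfc7fbf

XOR is its own inverse, so applying the key byte-wise gives the result directly.
byte 0: 10010010 ^ 01000011 = 11010001
byte 1: 11001010 ^ 10011001 = 01010011
byte 2: 10111011 ^ 10110000 = 00001011
byte 3: 00111000 ^ 11000100 = 11111100
byte 4: 11111001 ^ 10000110 = 01111111
byte 5: 01001110 ^ 11110001 = 10111111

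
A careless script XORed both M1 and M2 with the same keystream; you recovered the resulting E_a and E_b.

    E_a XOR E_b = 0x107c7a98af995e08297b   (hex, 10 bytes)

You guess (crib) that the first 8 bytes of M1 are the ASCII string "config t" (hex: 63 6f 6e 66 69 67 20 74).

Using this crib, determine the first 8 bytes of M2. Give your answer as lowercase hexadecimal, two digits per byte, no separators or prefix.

Since E_a ⊕ E_b = M1 ⊕ M2, XORing with the guessed M1 bytes yields the corresponding M2 bytes: M2 = (E_a ⊕ E_b) ⊕ M1.
byte 0: 00010000 ^ 01100011 = 01110011
byte 1: 01111100 ^ 01101111 = 00010011
byte 2: 01111010 ^ 01101110 = 00010100
byte 3: 10011000 ^ 01100110 = 11111110
byte 4: 10101111 ^ 01101001 = 11000110
byte 5: 10011001 ^ 01100111 = 11111110
byte 6: 01011110 ^ 00100000 = 01111110
byte 7: 00001000 ^ 01110100 = 01111100

731314fec6fe7e7c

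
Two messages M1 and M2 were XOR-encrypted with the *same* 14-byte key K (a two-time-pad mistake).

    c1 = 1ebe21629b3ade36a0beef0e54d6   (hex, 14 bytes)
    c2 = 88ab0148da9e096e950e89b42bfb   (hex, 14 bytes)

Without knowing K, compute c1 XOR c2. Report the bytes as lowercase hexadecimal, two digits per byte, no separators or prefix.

9615202a41a4d75835b066ba7f2d

c1 ⊕ c2 = (M1 ⊕ K) ⊕ (M2 ⊕ K) = M1 ⊕ M2 — the shared key cancels under XOR.
1e ⊕ 88 = 96
be ⊕ ab = 15
21 ⊕ 01 = 20
62 ⊕ 48 = 2a
9b ⊕ da = 41
3a ⊕ 9e = a4
de ⊕ 09 = d7
36 ⊕ 6e = 58
a0 ⊕ 95 = 35
be ⊕ 0e = b0
ef ⊕ 89 = 66
0e ⊕ b4 = ba
54 ⊕ 2b = 7f
d6 ⊕ fb = 2d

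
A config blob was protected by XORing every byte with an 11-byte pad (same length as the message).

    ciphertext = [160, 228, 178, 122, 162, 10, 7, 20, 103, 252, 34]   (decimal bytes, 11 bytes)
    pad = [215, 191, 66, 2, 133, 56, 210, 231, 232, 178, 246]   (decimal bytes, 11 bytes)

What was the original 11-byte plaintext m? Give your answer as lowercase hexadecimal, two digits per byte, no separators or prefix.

10100000 xor 11010111 = 01110111
11100100 xor 10111111 = 01011011
10110010 xor 01000010 = 11110000
01111010 xor 00000010 = 01111000
10100010 xor 10000101 = 00100111
00001010 xor 00111000 = 00110010
00000111 xor 11010010 = 11010101
00010100 xor 11100111 = 11110011
01100111 xor 11101000 = 10001111
11111100 xor 10110010 = 01001110
00100010 xor 11110110 = 11010100

775bf0782732d5f38f4ed4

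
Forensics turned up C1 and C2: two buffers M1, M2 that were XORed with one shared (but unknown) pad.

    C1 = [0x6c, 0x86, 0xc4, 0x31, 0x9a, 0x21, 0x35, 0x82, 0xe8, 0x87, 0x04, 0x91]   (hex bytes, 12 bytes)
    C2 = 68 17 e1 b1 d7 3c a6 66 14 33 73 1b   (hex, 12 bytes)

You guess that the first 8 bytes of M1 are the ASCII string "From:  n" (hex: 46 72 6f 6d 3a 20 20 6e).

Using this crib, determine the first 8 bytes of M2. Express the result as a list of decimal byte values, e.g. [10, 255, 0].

[66, 227, 74, 237, 119, 61, 179, 138]

First, C1 ⊕ C2 = (M1 ⊕ K) ⊕ (M2 ⊕ K) = M1 ⊕ M2, so the key drops out. Then M2 = (M1 ⊕ M2) ⊕ M1 over the first 8 bytes.
byte 0: (6c XOR 68) XOR 46 = 04 XOR 46 = 42
byte 1: (86 XOR 17) XOR 72 = 91 XOR 72 = e3
byte 2: (c4 XOR e1) XOR 6f = 25 XOR 6f = 4a
byte 3: (31 XOR b1) XOR 6d = 80 XOR 6d = ed
byte 4: (9a XOR d7) XOR 3a = 4d XOR 3a = 77
byte 5: (21 XOR 3c) XOR 20 = 1d XOR 20 = 3d
byte 6: (35 XOR a6) XOR 20 = 93 XOR 20 = b3
byte 7: (82 XOR 66) XOR 6e = e4 XOR 6e = 8a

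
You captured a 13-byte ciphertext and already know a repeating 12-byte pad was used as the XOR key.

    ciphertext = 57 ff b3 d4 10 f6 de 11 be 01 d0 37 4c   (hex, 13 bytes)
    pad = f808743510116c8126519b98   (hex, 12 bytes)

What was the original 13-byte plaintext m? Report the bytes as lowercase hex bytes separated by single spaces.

The 12-byte key repeats, so the effective keystream is f8 08 74 35 10 11 6c 81 26 51 9b 98 f8.
byte 0: 57 ^ f8 = af
byte 1: ff ^ 08 = f7
byte 2: b3 ^ 74 = c7
byte 3: d4 ^ 35 = e1
byte 4: 10 ^ 10 = 00
byte 5: f6 ^ 11 = e7
byte 6: de ^ 6c = b2
byte 7: 11 ^ 81 = 90
byte 8: be ^ 26 = 98
byte 9: 01 ^ 51 = 50
byte 10: d0 ^ 9b = 4b
byte 11: 37 ^ 98 = af
byte 12: 4c ^ f8 = b4

af f7 c7 e1 00 e7 b2 90 98 50 4b af b4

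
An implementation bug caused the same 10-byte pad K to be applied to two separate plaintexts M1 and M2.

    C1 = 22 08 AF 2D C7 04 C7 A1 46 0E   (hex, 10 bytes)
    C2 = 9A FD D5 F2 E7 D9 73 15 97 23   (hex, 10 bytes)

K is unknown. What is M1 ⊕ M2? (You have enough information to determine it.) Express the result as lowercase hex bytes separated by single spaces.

b8 f5 7a df 20 dd b4 b4 d1 2d

C1 ⊕ C2 = (M1 ⊕ K) ⊕ (M2 ⊕ K) = M1 ⊕ M2 — the shared key cancels under XOR.
22 ⊕ 9a = b8
08 ⊕ fd = f5
af ⊕ d5 = 7a
2d ⊕ f2 = df
c7 ⊕ e7 = 20
04 ⊕ d9 = dd
c7 ⊕ 73 = b4
a1 ⊕ 15 = b4
46 ⊕ 97 = d1
0e ⊕ 23 = 2d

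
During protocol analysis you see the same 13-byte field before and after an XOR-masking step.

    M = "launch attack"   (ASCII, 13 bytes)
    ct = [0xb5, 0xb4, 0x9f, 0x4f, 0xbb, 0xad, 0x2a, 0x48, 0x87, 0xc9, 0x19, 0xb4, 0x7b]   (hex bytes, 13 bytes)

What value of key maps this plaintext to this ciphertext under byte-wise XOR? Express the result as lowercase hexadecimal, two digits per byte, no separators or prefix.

d9d5ea21d8c50a29f3bd78d710

Since ct = M ⊕ key, XORing both sides with M gives key = M ⊕ ct.
byte 0: 6c xor b5 = d9
byte 1: 61 xor b4 = d5
byte 2: 75 xor 9f = ea
byte 3: 6e xor 4f = 21
byte 4: 63 xor bb = d8
byte 5: 68 xor ad = c5
byte 6: 20 xor 2a = 0a
byte 7: 61 xor 48 = 29
byte 8: 74 xor 87 = f3
byte 9: 74 xor c9 = bd
byte 10: 61 xor 19 = 78
byte 11: 63 xor b4 = d7
byte 12: 6b xor 7b = 10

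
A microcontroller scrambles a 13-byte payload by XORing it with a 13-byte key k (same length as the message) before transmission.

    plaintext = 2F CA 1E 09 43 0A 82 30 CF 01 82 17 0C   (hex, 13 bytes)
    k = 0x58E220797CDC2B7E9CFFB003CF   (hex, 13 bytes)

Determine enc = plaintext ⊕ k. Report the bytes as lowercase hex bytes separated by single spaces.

77 28 3e 70 3f d6 a9 4e 53 fe 32 14 c3

byte 0: 2f XOR 58 = 77
byte 1: ca XOR e2 = 28
byte 2: 1e XOR 20 = 3e
byte 3: 09 XOR 79 = 70
byte 4: 43 XOR 7c = 3f
byte 5: 0a XOR dc = d6
byte 6: 82 XOR 2b = a9
byte 7: 30 XOR 7e = 4e
byte 8: cf XOR 9c = 53
byte 9: 01 XOR ff = fe
byte 10: 82 XOR b0 = 32
byte 11: 17 XOR 03 = 14
byte 12: 0c XOR cf = c3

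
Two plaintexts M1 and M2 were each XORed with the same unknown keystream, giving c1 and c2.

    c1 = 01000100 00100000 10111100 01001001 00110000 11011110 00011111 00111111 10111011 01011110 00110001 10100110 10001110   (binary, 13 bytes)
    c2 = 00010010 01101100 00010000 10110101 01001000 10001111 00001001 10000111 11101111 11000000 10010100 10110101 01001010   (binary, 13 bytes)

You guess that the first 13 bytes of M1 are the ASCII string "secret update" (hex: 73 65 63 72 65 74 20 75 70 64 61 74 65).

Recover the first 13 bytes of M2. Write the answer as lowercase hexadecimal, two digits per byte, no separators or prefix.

First, c1 ⊕ c2 = (M1 ⊕ K) ⊕ (M2 ⊕ K) = M1 ⊕ M2, so the key drops out. Then M2 = (M1 ⊕ M2) ⊕ M1 over the first 13 bytes.
byte 0: (44 ⊕ 12) ⊕ 73 = 56 ⊕ 73 = 25
byte 1: (20 ⊕ 6c) ⊕ 65 = 4c ⊕ 65 = 29
byte 2: (bc ⊕ 10) ⊕ 63 = ac ⊕ 63 = cf
byte 3: (49 ⊕ b5) ⊕ 72 = fc ⊕ 72 = 8e
byte 4: (30 ⊕ 48) ⊕ 65 = 78 ⊕ 65 = 1d
byte 5: (de ⊕ 8f) ⊕ 74 = 51 ⊕ 74 = 25
byte 6: (1f ⊕ 09) ⊕ 20 = 16 ⊕ 20 = 36
byte 7: (3f ⊕ 87) ⊕ 75 = b8 ⊕ 75 = cd
byte 8: (bb ⊕ ef) ⊕ 70 = 54 ⊕ 70 = 24
byte 9: (5e ⊕ c0) ⊕ 64 = 9e ⊕ 64 = fa
byte 10: (31 ⊕ 94) ⊕ 61 = a5 ⊕ 61 = c4
byte 11: (a6 ⊕ b5) ⊕ 74 = 13 ⊕ 74 = 67
byte 12: (8e ⊕ 4a) ⊕ 65 = c4 ⊕ 65 = a1

2529cf8e1d2536cd24fac467a1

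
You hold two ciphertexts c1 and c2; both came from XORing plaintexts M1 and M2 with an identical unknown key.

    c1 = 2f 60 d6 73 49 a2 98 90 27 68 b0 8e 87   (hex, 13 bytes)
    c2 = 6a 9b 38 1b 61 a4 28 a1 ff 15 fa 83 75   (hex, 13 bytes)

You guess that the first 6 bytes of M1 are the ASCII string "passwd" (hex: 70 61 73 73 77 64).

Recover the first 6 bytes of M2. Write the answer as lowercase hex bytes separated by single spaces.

35 9a 9d 1b 5f 62

First, c1 ⊕ c2 = (M1 ⊕ K) ⊕ (M2 ⊕ K) = M1 ⊕ M2, so the key drops out. Then M2 = (M1 ⊕ M2) ⊕ M1 over the first 6 bytes.
byte 0: (2f XOR 6a) XOR 70 = 45 XOR 70 = 35
byte 1: (60 XOR 9b) XOR 61 = fb XOR 61 = 9a
byte 2: (d6 XOR 38) XOR 73 = ee XOR 73 = 9d
byte 3: (73 XOR 1b) XOR 73 = 68 XOR 73 = 1b
byte 4: (49 XOR 61) XOR 77 = 28 XOR 77 = 5f
byte 5: (a2 XOR a4) XOR 64 = 06 XOR 64 = 62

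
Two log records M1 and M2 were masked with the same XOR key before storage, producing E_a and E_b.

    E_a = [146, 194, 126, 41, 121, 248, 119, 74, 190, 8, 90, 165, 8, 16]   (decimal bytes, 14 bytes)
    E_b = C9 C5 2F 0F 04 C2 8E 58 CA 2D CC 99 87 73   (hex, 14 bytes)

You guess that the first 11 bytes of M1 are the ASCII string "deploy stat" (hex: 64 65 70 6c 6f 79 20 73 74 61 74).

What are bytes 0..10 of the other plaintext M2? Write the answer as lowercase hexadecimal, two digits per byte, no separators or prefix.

3f62214a1243d9610044e2

First, E_a ⊕ E_b = (M1 ⊕ K) ⊕ (M2 ⊕ K) = M1 ⊕ M2, so the key drops out. Then M2 = (M1 ⊕ M2) ⊕ M1 over the first 11 bytes.
byte 0: (92 xor c9) xor 64 = 5b xor 64 = 3f
byte 1: (c2 xor c5) xor 65 = 07 xor 65 = 62
byte 2: (7e xor 2f) xor 70 = 51 xor 70 = 21
byte 3: (29 xor 0f) xor 6c = 26 xor 6c = 4a
byte 4: (79 xor 04) xor 6f = 7d xor 6f = 12
byte 5: (f8 xor c2) xor 79 = 3a xor 79 = 43
byte 6: (77 xor 8e) xor 20 = f9 xor 20 = d9
byte 7: (4a xor 58) xor 73 = 12 xor 73 = 61
byte 8: (be xor ca) xor 74 = 74 xor 74 = 00
byte 9: (08 xor 2d) xor 61 = 25 xor 61 = 44
byte 10: (5a xor cc) xor 74 = 96 xor 74 = e2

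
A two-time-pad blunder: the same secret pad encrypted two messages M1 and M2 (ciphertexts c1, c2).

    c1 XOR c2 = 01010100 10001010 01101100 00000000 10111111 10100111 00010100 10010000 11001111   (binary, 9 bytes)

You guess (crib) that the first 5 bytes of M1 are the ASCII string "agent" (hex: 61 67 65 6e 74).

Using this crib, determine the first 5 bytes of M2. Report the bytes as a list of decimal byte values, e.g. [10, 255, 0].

Since c1 ⊕ c2 = M1 ⊕ M2, XORing with the guessed M1 bytes yields the corresponding M2 bytes: M2 = (c1 ⊕ c2) ⊕ M1.
byte 0:  84 xor  97 =  53
byte 1: 138 xor 103 = 237
byte 2: 108 xor 101 =   9
byte 3:   0 xor 110 = 110
byte 4: 191 xor 116 = 203

[53, 237, 9, 110, 203]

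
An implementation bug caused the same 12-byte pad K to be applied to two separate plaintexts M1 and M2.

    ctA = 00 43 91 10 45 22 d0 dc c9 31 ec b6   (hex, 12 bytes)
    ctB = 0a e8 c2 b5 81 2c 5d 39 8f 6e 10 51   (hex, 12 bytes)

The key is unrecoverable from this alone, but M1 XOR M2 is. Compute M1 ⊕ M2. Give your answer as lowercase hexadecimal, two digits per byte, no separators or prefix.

0aab53a5c40e8de5465ffce7

ctA ⊕ ctB = (M1 ⊕ K) ⊕ (M2 ⊕ K) = M1 ⊕ M2 — the shared key cancels under XOR.
00 xor 0a = 0a
43 xor e8 = ab
91 xor c2 = 53
10 xor b5 = a5
45 xor 81 = c4
22 xor 2c = 0e
d0 xor 5d = 8d
dc xor 39 = e5
c9 xor 8f = 46
31 xor 6e = 5f
ec xor 10 = fc
b6 xor 51 = e7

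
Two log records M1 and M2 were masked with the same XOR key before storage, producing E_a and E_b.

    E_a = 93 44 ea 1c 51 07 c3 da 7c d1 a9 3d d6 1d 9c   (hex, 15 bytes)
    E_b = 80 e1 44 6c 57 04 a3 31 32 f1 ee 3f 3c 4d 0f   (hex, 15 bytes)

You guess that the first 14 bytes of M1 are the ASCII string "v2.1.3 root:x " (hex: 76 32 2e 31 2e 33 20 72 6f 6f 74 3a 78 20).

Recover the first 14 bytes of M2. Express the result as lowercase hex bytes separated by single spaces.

65 97 80 41 28 30 40 99 21 4f 33 38 92 70

First, E_a ⊕ E_b = (M1 ⊕ K) ⊕ (M2 ⊕ K) = M1 ⊕ M2, so the key drops out. Then M2 = (M1 ⊕ M2) ⊕ M1 over the first 14 bytes.
byte 0: (93 ^ 80) ^ 76 = 13 ^ 76 = 65
byte 1: (44 ^ e1) ^ 32 = a5 ^ 32 = 97
byte 2: (ea ^ 44) ^ 2e = ae ^ 2e = 80
byte 3: (1c ^ 6c) ^ 31 = 70 ^ 31 = 41
byte 4: (51 ^ 57) ^ 2e = 06 ^ 2e = 28
byte 5: (07 ^ 04) ^ 33 = 03 ^ 33 = 30
byte 6: (c3 ^ a3) ^ 20 = 60 ^ 20 = 40
byte 7: (da ^ 31) ^ 72 = eb ^ 72 = 99
byte 8: (7c ^ 32) ^ 6f = 4e ^ 6f = 21
byte 9: (d1 ^ f1) ^ 6f = 20 ^ 6f = 4f
byte 10: (a9 ^ ee) ^ 74 = 47 ^ 74 = 33
byte 11: (3d ^ 3f) ^ 3a = 02 ^ 3a = 38
byte 12: (d6 ^ 3c) ^ 78 = ea ^ 78 = 92
byte 13: (1d ^ 4d) ^ 20 = 50 ^ 20 = 70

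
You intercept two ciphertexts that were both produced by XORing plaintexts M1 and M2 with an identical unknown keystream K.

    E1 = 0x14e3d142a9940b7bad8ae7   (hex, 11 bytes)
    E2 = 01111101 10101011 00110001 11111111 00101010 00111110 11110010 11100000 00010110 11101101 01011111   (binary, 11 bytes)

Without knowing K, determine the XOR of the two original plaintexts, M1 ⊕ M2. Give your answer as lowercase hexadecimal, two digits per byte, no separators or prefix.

E1 ⊕ E2 = (M1 ⊕ K) ⊕ (M2 ⊕ K) = M1 ⊕ M2 — the shared key cancels under XOR.
byte 0: 14 XOR 7d = 69
byte 1: e3 XOR ab = 48
byte 2: d1 XOR 31 = e0
byte 3: 42 XOR ff = bd
byte 4: a9 XOR 2a = 83
byte 5: 94 XOR 3e = aa
byte 6: 0b XOR f2 = f9
byte 7: 7b XOR e0 = 9b
byte 8: ad XOR 16 = bb
byte 9: 8a XOR ed = 67
byte 10: e7 XOR 5f = b8

6948e0bd83aaf99bbb67b8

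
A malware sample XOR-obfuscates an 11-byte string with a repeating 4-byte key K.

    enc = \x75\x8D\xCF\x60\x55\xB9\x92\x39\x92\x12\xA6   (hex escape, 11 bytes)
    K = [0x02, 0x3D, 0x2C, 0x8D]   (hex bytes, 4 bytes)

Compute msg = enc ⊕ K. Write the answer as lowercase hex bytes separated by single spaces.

77 b0 e3 ed 57 84 be b4 90 2f 8a

The 4-byte key repeats, so the effective keystream is 02 3d 2c 8d 02 3d 2c 8d 02 3d 2c.
byte 0: 75 ⊕ 02 = 77
byte 1: 8d ⊕ 3d = b0
byte 2: cf ⊕ 2c = e3
byte 3: 60 ⊕ 8d = ed
byte 4: 55 ⊕ 02 = 57
byte 5: b9 ⊕ 3d = 84
byte 6: 92 ⊕ 2c = be
byte 7: 39 ⊕ 8d = b4
byte 8: 92 ⊕ 02 = 90
byte 9: 12 ⊕ 3d = 2f
byte 10: a6 ⊕ 2c = 8a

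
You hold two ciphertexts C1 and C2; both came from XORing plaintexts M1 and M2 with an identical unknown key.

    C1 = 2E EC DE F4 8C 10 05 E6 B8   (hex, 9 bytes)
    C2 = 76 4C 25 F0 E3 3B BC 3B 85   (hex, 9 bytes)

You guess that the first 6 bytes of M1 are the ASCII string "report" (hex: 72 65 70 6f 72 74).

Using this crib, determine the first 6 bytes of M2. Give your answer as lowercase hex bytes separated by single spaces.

2a c5 8b 6b 1d 5f

First, C1 ⊕ C2 = (M1 ⊕ K) ⊕ (M2 ⊕ K) = M1 ⊕ M2, so the key drops out. Then M2 = (M1 ⊕ M2) ⊕ M1 over the first 6 bytes.
byte 0: (2e xor 76) xor 72 = 58 xor 72 = 2a
byte 1: (ec xor 4c) xor 65 = a0 xor 65 = c5
byte 2: (de xor 25) xor 70 = fb xor 70 = 8b
byte 3: (f4 xor f0) xor 6f = 04 xor 6f = 6b
byte 4: (8c xor e3) xor 72 = 6f xor 72 = 1d
byte 5: (10 xor 3b) xor 74 = 2b xor 74 = 5f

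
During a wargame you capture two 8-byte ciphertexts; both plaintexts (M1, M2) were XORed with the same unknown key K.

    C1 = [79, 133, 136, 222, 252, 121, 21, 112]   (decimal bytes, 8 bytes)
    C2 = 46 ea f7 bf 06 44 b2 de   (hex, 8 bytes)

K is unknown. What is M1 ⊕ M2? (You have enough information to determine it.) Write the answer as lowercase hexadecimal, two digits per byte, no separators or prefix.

C1 ⊕ C2 = (M1 ⊕ K) ⊕ (M2 ⊕ K) = M1 ⊕ M2 — the shared key cancels under XOR.
byte 0: 4f ⊕ 46 = 09
byte 1: 85 ⊕ ea = 6f
byte 2: 88 ⊕ f7 = 7f
byte 3: de ⊕ bf = 61
byte 4: fc ⊕ 06 = fa
byte 5: 79 ⊕ 44 = 3d
byte 6: 15 ⊕ b2 = a7
byte 7: 70 ⊕ de = ae

096f7f61fa3da7ae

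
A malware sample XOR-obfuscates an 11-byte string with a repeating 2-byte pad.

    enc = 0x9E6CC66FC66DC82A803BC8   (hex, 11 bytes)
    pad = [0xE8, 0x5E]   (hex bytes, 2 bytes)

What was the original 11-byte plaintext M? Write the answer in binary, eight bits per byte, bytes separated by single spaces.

01110110 00110010 00101110 00110001 00101110 00110011 00100000 01110100 01101000 01100101 00100000

The 2-byte key repeats, so the effective keystream is e8 5e e8 5e e8 5e e8 5e e8 5e e8.
byte 0: 10011110 XOR 11101000 = 01110110
byte 1: 01101100 XOR 01011110 = 00110010
byte 2: 11000110 XOR 11101000 = 00101110
byte 3: 01101111 XOR 01011110 = 00110001
byte 4: 11000110 XOR 11101000 = 00101110
byte 5: 01101101 XOR 01011110 = 00110011
byte 6: 11001000 XOR 11101000 = 00100000
byte 7: 00101010 XOR 01011110 = 01110100
byte 8: 10000000 XOR 11101000 = 01101000
byte 9: 00111011 XOR 01011110 = 01100101
byte 10: 11001000 XOR 11101000 = 00100000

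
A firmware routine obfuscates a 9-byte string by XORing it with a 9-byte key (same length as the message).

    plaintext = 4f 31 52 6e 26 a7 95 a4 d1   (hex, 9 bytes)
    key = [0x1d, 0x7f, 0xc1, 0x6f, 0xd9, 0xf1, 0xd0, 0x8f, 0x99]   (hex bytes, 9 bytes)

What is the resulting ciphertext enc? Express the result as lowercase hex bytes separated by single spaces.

byte 0: 4f xor 1d = 52
byte 1: 31 xor 7f = 4e
byte 2: 52 xor c1 = 93
byte 3: 6e xor 6f = 01
byte 4: 26 xor d9 = ff
byte 5: a7 xor f1 = 56
byte 6: 95 xor d0 = 45
byte 7: a4 xor 8f = 2b
byte 8: d1 xor 99 = 48

52 4e 93 01 ff 56 45 2b 48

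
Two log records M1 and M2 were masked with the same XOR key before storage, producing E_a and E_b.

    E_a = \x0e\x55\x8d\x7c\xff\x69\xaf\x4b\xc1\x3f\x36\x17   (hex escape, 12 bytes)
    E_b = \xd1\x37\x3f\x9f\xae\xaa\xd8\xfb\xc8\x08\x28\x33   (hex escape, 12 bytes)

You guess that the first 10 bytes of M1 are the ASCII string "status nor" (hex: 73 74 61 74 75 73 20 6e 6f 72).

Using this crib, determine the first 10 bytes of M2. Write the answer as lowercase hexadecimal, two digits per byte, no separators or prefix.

ac16d39724b057de6645

First, E_a ⊕ E_b = (M1 ⊕ K) ⊕ (M2 ⊕ K) = M1 ⊕ M2, so the key drops out. Then M2 = (M1 ⊕ M2) ⊕ M1 over the first 10 bytes.
byte 0: (0e xor d1) xor 73 = df xor 73 = ac
byte 1: (55 xor 37) xor 74 = 62 xor 74 = 16
byte 2: (8d xor 3f) xor 61 = b2 xor 61 = d3
byte 3: (7c xor 9f) xor 74 = e3 xor 74 = 97
byte 4: (ff xor ae) xor 75 = 51 xor 75 = 24
byte 5: (69 xor aa) xor 73 = c3 xor 73 = b0
byte 6: (af xor d8) xor 20 = 77 xor 20 = 57
byte 7: (4b xor fb) xor 6e = b0 xor 6e = de
byte 8: (c1 xor c8) xor 6f = 09 xor 6f = 66
byte 9: (3f xor 08) xor 72 = 37 xor 72 = 45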